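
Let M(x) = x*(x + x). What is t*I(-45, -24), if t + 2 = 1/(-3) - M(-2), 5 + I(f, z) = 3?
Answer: 62/3 ≈ 20.667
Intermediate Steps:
I(f, z) = -2 (I(f, z) = -5 + 3 = -2)
M(x) = 2*x² (M(x) = x*(2*x) = 2*x²)
t = -31/3 (t = -2 + (1/(-3) - 2*(-2)²) = -2 + (-⅓ - 2*4) = -2 + (-⅓ - 1*8) = -2 + (-⅓ - 8) = -2 - 25/3 = -31/3 ≈ -10.333)
t*I(-45, -24) = -31/3*(-2) = 62/3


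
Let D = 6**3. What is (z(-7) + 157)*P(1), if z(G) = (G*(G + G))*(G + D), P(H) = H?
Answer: 20639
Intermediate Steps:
D = 216
z(G) = 2*G**2*(216 + G) (z(G) = (G*(G + G))*(G + 216) = (G*(2*G))*(216 + G) = (2*G**2)*(216 + G) = 2*G**2*(216 + G))
(z(-7) + 157)*P(1) = (2*(-7)**2*(216 - 7) + 157)*1 = (2*49*209 + 157)*1 = (20482 + 157)*1 = 20639*1 = 20639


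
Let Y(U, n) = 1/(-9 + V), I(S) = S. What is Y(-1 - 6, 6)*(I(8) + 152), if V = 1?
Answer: -20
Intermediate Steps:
Y(U, n) = -⅛ (Y(U, n) = 1/(-9 + 1) = 1/(-8) = -⅛)
Y(-1 - 6, 6)*(I(8) + 152) = -(8 + 152)/8 = -⅛*160 = -20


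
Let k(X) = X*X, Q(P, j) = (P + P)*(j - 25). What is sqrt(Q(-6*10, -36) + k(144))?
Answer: 2*sqrt(7014) ≈ 167.50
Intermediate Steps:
Q(P, j) = 2*P*(-25 + j) (Q(P, j) = (2*P)*(-25 + j) = 2*P*(-25 + j))
k(X) = X**2
sqrt(Q(-6*10, -36) + k(144)) = sqrt(2*(-6*10)*(-25 - 36) + 144**2) = sqrt(2*(-60)*(-61) + 20736) = sqrt(7320 + 20736) = sqrt(28056) = 2*sqrt(7014)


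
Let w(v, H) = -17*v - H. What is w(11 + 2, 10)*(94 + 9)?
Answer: -23793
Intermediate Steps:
w(v, H) = -H - 17*v
w(11 + 2, 10)*(94 + 9) = (-1*10 - 17*(11 + 2))*(94 + 9) = (-10 - 17*13)*103 = (-10 - 221)*103 = -231*103 = -23793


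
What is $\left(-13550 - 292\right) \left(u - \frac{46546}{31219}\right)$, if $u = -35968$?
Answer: $\frac{15543618348996}{31219} \approx 4.9789 \cdot 10^{8}$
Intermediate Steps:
$\left(-13550 - 292\right) \left(u - \frac{46546}{31219}\right) = \left(-13550 - 292\right) \left(-35968 - \frac{46546}{31219}\right) = - 13842 \left(-35968 - \frac{46546}{31219}\right) = \left(-13842\right) \left(- \frac{1122931538}{31219}\right) = \frac{15543618348996}{31219}$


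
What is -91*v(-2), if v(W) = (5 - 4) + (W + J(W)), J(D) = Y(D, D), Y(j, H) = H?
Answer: 273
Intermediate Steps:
J(D) = D
v(W) = 1 + 2*W (v(W) = (5 - 4) + (W + W) = 1 + 2*W)
-91*v(-2) = -91*(1 + 2*(-2)) = -91*(1 - 4) = -91*(-3) = 273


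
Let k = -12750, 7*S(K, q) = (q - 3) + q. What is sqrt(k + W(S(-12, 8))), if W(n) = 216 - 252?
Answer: I*sqrt(12786) ≈ 113.08*I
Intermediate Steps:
S(K, q) = -3/7 + 2*q/7 (S(K, q) = ((q - 3) + q)/7 = ((-3 + q) + q)/7 = (-3 + 2*q)/7 = -3/7 + 2*q/7)
W(n) = -36
sqrt(k + W(S(-12, 8))) = sqrt(-12750 - 36) = sqrt(-12786) = I*sqrt(12786)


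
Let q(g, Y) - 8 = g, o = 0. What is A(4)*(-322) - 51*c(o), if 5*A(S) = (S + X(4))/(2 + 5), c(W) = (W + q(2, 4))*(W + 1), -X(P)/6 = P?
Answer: -326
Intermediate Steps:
q(g, Y) = 8 + g
X(P) = -6*P
c(W) = (1 + W)*(10 + W) (c(W) = (W + (8 + 2))*(W + 1) = (W + 10)*(1 + W) = (10 + W)*(1 + W) = (1 + W)*(10 + W))
A(S) = -24/35 + S/35 (A(S) = ((S - 6*4)/(2 + 5))/5 = ((S - 24)/7)/5 = ((-24 + S)*(⅐))/5 = (-24/7 + S/7)/5 = -24/35 + S/35)
A(4)*(-322) - 51*c(o) = (-24/35 + (1/35)*4)*(-322) - 51*(10 + 0² + 11*0) = (-24/35 + 4/35)*(-322) - 51*(10 + 0 + 0) = -4/7*(-322) - 51*10 = 184 - 510 = -326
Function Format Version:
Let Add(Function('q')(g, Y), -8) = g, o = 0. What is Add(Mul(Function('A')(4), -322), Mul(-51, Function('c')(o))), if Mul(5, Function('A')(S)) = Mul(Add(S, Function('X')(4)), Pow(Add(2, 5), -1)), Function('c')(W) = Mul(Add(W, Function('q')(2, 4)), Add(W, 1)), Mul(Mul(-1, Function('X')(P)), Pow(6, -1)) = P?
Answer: -326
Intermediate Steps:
Function('q')(g, Y) = Add(8, g)
Function('X')(P) = Mul(-6, P)
Function('c')(W) = Mul(Add(1, W), Add(10, W)) (Function('c')(W) = Mul(Add(W, Add(8, 2)), Add(W, 1)) = Mul(Add(W, 10), Add(1, W)) = Mul(Add(10, W), Add(1, W)) = Mul(Add(1, W), Add(10, W)))
Function('A')(S) = Add(Rational(-24, 35), Mul(Rational(1, 35), S)) (Function('A')(S) = Mul(Rational(1, 5), Mul(Add(S, Mul(-6, 4)), Pow(Add(2, 5), -1))) = Mul(Rational(1, 5), Mul(Add(S, -24), Pow(7, -1))) = Mul(Rational(1, 5), Mul(Add(-24, S), Rational(1, 7))) = Mul(Rational(1, 5), Add(Rational(-24, 7), Mul(Rational(1, 7), S))) = Add(Rational(-24, 35), Mul(Rational(1, 35), S)))
Add(Mul(Function('A')(4), -322), Mul(-51, Function('c')(o))) = Add(Mul(Add(Rational(-24, 35), Mul(Rational(1, 35), 4)), -322), Mul(-51, Add(10, Pow(0, 2), Mul(11, 0)))) = Add(Mul(Add(Rational(-24, 35), Rational(4, 35)), -322), Mul(-51, Add(10, 0, 0))) = Add(Mul(Rational(-4, 7), -322), Mul(-51, 10)) = Add(184, -510) = -326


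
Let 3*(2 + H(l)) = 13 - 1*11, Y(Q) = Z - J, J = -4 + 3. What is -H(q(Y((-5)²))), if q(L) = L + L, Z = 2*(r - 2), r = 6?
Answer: 4/3 ≈ 1.3333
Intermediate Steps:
J = -1
Z = 8 (Z = 2*(6 - 2) = 2*4 = 8)
Y(Q) = 9 (Y(Q) = 8 - 1*(-1) = 8 + 1 = 9)
q(L) = 2*L
H(l) = -4/3 (H(l) = -2 + (13 - 1*11)/3 = -2 + (13 - 11)/3 = -2 + (⅓)*2 = -2 + ⅔ = -4/3)
-H(q(Y((-5)²))) = -1*(-4/3) = 4/3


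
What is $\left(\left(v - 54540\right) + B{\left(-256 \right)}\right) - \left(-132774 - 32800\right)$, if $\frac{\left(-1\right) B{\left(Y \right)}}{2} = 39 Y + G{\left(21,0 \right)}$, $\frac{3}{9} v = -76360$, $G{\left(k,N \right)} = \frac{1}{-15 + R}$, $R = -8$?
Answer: $- \frac{2255792}{23} \approx -98078.0$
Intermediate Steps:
$G{\left(k,N \right)} = - \frac{1}{23}$ ($G{\left(k,N \right)} = \frac{1}{-15 - 8} = \frac{1}{-23} = - \frac{1}{23}$)
$v = -229080$ ($v = 3 \left(-76360\right) = -229080$)
$B{\left(Y \right)} = \frac{2}{23} - 78 Y$ ($B{\left(Y \right)} = - 2 \left(39 Y - \frac{1}{23}\right) = - 2 \left(- \frac{1}{23} + 39 Y\right) = \frac{2}{23} - 78 Y$)
$\left(\left(v - 54540\right) + B{\left(-256 \right)}\right) - \left(-132774 - 32800\right) = \left(\left(-229080 - 54540\right) + \left(\frac{2}{23} - -19968\right)\right) - \left(-132774 - 32800\right) = \left(\left(-229080 - 54540\right) + \left(\frac{2}{23} + 19968\right)\right) - -165574 = \left(-283620 + \frac{459266}{23}\right) + 165574 = - \frac{6063994}{23} + 165574 = - \frac{2255792}{23}$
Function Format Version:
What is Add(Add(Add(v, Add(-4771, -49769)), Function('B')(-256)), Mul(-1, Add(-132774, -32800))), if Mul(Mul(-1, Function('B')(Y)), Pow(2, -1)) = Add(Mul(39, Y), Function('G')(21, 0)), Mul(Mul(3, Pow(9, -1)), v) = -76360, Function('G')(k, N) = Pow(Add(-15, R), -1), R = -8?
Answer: Rational(-2255792, 23) ≈ -98078.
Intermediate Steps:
Function('G')(k, N) = Rational(-1, 23) (Function('G')(k, N) = Pow(Add(-15, -8), -1) = Pow(-23, -1) = Rational(-1, 23))
v = -229080 (v = Mul(3, -76360) = -229080)
Function('B')(Y) = Add(Rational(2, 23), Mul(-78, Y)) (Function('B')(Y) = Mul(-2, Add(Mul(39, Y), Rational(-1, 23))) = Mul(-2, Add(Rational(-1, 23), Mul(39, Y))) = Add(Rational(2, 23), Mul(-78, Y)))
Add(Add(Add(v, Add(-4771, -49769)), Function('B')(-256)), Mul(-1, Add(-132774, -32800))) = Add(Add(Add(-229080, Add(-4771, -49769)), Add(Rational(2, 23), Mul(-78, -256))), Mul(-1, Add(-132774, -32800))) = Add(Add(Add(-229080, -54540), Add(Rational(2, 23), 19968)), Mul(-1, -165574)) = Add(Add(-283620, Rational(459266, 23)), 165574) = Add(Rational(-6063994, 23), 165574) = Rational(-2255792, 23)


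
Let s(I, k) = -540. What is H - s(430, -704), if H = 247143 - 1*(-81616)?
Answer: 329299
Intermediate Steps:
H = 328759 (H = 247143 + 81616 = 328759)
H - s(430, -704) = 328759 - 1*(-540) = 328759 + 540 = 329299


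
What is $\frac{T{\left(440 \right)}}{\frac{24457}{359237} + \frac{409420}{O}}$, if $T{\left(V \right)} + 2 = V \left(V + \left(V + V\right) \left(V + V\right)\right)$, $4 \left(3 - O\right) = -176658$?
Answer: $\frac{2163757450784158242}{59263606835} \approx 3.6511 \cdot 10^{7}$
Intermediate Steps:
$O = \frac{88335}{2}$ ($O = 3 - - \frac{88329}{2} = 3 + \frac{88329}{2} = \frac{88335}{2} \approx 44168.0$)
$T{\left(V \right)} = -2 + V \left(V + 4 V^{2}\right)$ ($T{\left(V \right)} = -2 + V \left(V + \left(V + V\right) \left(V + V\right)\right) = -2 + V \left(V + 2 V 2 V\right) = -2 + V \left(V + 4 V^{2}\right)$)
$\frac{T{\left(440 \right)}}{\frac{24457}{359237} + \frac{409420}{O}} = \frac{-2 + 440^{2} + 4 \cdot 440^{3}}{\frac{24457}{359237} + \frac{409420}{\frac{88335}{2}}} = \frac{-2 + 193600 + 4 \cdot 85184000}{24457 \cdot \frac{1}{359237} + 409420 \cdot \frac{2}{88335}} = \frac{-2 + 193600 + 340736000}{\frac{24457}{359237} + \frac{163768}{17667}} = \frac{340929598}{\frac{59263606835}{6346640079}} = 340929598 \cdot \frac{6346640079}{59263606835} = \frac{2163757450784158242}{59263606835}$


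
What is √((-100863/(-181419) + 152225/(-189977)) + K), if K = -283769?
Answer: I*√764353614723740661496053/1641211303 ≈ 532.7*I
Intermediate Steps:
√((-100863/(-181419) + 152225/(-189977)) + K) = √((-100863/(-181419) + 152225/(-189977)) - 283769) = √((-100863*(-1/181419) + 152225*(-1/189977)) - 283769) = √((4803/8639 - 152225/189977) - 283769) = √(-402612244/1641211303 - 283769) = √(-465725292853251/1641211303) = I*√764353614723740661496053/1641211303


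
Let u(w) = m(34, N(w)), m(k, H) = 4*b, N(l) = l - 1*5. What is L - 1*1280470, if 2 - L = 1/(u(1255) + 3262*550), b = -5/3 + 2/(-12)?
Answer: -6891834746107/5382278 ≈ -1.2805e+6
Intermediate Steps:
N(l) = -5 + l (N(l) = l - 5 = -5 + l)
b = -11/6 (b = -5*⅓ + 2*(-1/12) = -5/3 - ⅙ = -11/6 ≈ -1.8333)
m(k, H) = -22/3 (m(k, H) = 4*(-11/6) = -22/3)
u(w) = -22/3
L = 10764553/5382278 (L = 2 - 1/(-22/3 + 3262*550) = 2 - 1/(-22/3 + 1794100) = 2 - 1/5382278/3 = 2 - 1*3/5382278 = 2 - 3/5382278 = 10764553/5382278 ≈ 2.0000)
L - 1*1280470 = 10764553/5382278 - 1*1280470 = 10764553/5382278 - 1280470 = -6891834746107/5382278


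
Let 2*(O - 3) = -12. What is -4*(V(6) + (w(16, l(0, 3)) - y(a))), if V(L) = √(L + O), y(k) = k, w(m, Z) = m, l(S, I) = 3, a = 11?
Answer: -20 - 4*√3 ≈ -26.928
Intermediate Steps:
O = -3 (O = 3 + (½)*(-12) = 3 - 6 = -3)
V(L) = √(-3 + L) (V(L) = √(L - 3) = √(-3 + L))
-4*(V(6) + (w(16, l(0, 3)) - y(a))) = -4*(√(-3 + 6) + (16 - 1*11)) = -4*(√3 + (16 - 11)) = -4*(√3 + 5) = -4*(5 + √3) = -20 - 4*√3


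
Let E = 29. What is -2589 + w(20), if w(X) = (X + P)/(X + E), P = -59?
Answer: -126900/49 ≈ -2589.8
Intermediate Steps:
w(X) = (-59 + X)/(29 + X) (w(X) = (X - 59)/(X + 29) = (-59 + X)/(29 + X))
-2589 + w(20) = -2589 + (-59 + 20)/(29 + 20) = -2589 - 39/49 = -126900/49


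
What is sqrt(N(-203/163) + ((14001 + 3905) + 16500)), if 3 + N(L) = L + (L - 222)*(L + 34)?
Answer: sqrt(719739347)/163 ≈ 164.59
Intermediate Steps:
N(L) = -3 + L + (-222 + L)*(34 + L) (N(L) = -3 + (L + (L - 222)*(L + 34)) = -3 + (L + (-222 + L)*(34 + L)) = -3 + L + (-222 + L)*(34 + L))
sqrt(N(-203/163) + ((14001 + 3905) + 16500)) = sqrt((-7551 + (-203/163)**2 - (-37961)/163) + ((14001 + 3905) + 16500)) = sqrt((-7551 + (-203*1/163)**2 - (-37961)/163) + (17906 + 16500)) = sqrt((-7551 + (-203/163)**2 - 187*(-203/163)) + 34406) = sqrt((-7551 + 41209/26569 + 37961/163) + 34406) = sqrt(-194393667/26569 + 34406) = sqrt(719739347/26569) = sqrt(719739347)/163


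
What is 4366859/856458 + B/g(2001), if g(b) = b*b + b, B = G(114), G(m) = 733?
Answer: 1457856139286/285914371743 ≈ 5.0989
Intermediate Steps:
B = 733
g(b) = b + b**2 (g(b) = b**2 + b = b + b**2)
4366859/856458 + B/g(2001) = 4366859/856458 + 733/((2001*(1 + 2001))) = 4366859*(1/856458) + 733/((2001*2002)) = 4366859/856458 + 733/4006002 = 1457856139286/285914371743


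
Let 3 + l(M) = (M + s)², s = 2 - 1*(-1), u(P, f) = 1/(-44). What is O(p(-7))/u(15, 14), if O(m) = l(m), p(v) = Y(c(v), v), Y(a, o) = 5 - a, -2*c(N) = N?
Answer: -759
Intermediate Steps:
c(N) = -N/2
u(P, f) = -1/44
s = 3 (s = 2 + 1 = 3)
l(M) = -3 + (3 + M)² (l(M) = -3 + (M + 3)² = -3 + (3 + M)²)
p(v) = 5 + v/2 (p(v) = 5 - (-1)*v/2 = 5 + v/2)
O(m) = -3 + (3 + m)²
O(p(-7))/u(15, 14) = (-3 + (3 + (5 + (½)*(-7)))²)/(-1/44) = (-3 + (3 + (5 - 7/2))²)*(-44) = (-3 + (3 + 3/2)²)*(-44) = (-3 + (9/2)²)*(-44) = (-3 + 81/4)*(-44) = (69/4)*(-44) = -759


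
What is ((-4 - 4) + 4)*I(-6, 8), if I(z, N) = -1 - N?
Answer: 36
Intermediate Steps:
((-4 - 4) + 4)*I(-6, 8) = ((-4 - 4) + 4)*(-1 - 1*8) = (-8 + 4)*(-1 - 8) = -4*(-9) = 36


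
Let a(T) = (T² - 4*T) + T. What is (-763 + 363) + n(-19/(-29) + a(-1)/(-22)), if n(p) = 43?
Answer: -357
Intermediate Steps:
a(T) = T² - 3*T
(-763 + 363) + n(-19/(-29) + a(-1)/(-22)) = (-763 + 363) + 43 = -400 + 43 = -357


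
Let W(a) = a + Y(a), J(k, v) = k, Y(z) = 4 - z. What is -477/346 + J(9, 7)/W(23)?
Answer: 603/692 ≈ 0.87139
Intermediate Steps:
W(a) = 4 (W(a) = a + (4 - a) = 4)
-477/346 + J(9, 7)/W(23) = -477/346 + 9/4 = 603/692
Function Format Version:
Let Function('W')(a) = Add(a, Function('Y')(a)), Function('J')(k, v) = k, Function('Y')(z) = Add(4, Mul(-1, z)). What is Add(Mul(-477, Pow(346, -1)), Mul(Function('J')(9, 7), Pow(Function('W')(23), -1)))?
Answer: Rational(603, 692) ≈ 0.87139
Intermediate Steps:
Function('W')(a) = 4 (Function('W')(a) = Add(a, Add(4, Mul(-1, a))) = 4)
Add(Mul(-477, Pow(346, -1)), Mul(Function('J')(9, 7), Pow(Function('W')(23), -1))) = Add(Mul(-477, Pow(346, -1)), Mul(9, Pow(4, -1))) = Add(Mul(-477, Rational(1, 346)), Mul(9, Rational(1, 4))) = Add(Rational(-477, 346), Rational(9, 4)) = Rational(603, 692)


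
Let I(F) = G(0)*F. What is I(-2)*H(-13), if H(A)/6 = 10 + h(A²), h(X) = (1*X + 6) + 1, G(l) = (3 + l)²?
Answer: -20088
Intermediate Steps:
h(X) = 7 + X (h(X) = (X + 6) + 1 = (6 + X) + 1 = 7 + X)
H(A) = 102 + 6*A² (H(A) = 6*(10 + (7 + A²)) = 6*(17 + A²) = 102 + 6*A²)
I(F) = 9*F (I(F) = (3 + 0)²*F = 3²*F = 9*F)
I(-2)*H(-13) = (9*(-2))*(102 + 6*(-13)²) = -18*(102 + 6*169) = -18*(102 + 1014) = -18*1116 = -20088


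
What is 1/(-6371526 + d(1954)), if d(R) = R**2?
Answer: -1/2553410 ≈ -3.9163e-7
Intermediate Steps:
1/(-6371526 + d(1954)) = 1/(-6371526 + 1954**2) = 1/(-6371526 + 3818116) = 1/(-2553410) = -1/2553410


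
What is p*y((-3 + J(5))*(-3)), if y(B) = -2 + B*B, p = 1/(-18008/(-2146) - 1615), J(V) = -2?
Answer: -239279/1723891 ≈ -0.13880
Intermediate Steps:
p = -1073/1723891 (p = 1/(-18008*(-1/2146) - 1615) = 1/(9004/1073 - 1615) = 1/(-1723891/1073) = -1073/1723891 ≈ -0.00062243)
y(B) = -2 + B²
p*y((-3 + J(5))*(-3)) = -1073*(-2 + ((-3 - 2)*(-3))²)/1723891 = -1073*(-2 + (-5*(-3))²)/1723891 = -1073*(-2 + 15²)/1723891 = -1073*(-2 + 225)/1723891 = -1073/1723891*223 = -239279/1723891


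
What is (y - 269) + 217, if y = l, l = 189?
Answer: 137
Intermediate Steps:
y = 189
(y - 269) + 217 = (189 - 269) + 217 = -80 + 217 = 137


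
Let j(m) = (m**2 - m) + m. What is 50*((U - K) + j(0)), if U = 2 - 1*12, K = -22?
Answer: 600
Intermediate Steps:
U = -10 (U = 2 - 12 = -10)
j(m) = m**2
50*((U - K) + j(0)) = 50*((-10 - 1*(-22)) + 0**2) = 50*((-10 + 22) + 0) = 50*(12 + 0) = 50*12 = 600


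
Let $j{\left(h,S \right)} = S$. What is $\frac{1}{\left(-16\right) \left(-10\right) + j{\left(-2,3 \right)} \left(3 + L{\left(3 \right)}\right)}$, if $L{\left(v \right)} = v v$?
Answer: $\frac{1}{196} \approx 0.005102$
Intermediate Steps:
$L{\left(v \right)} = v^{2}$
$\frac{1}{\left(-16\right) \left(-10\right) + j{\left(-2,3 \right)} \left(3 + L{\left(3 \right)}\right)} = \frac{1}{\left(-16\right) \left(-10\right) + 3 \left(3 + 3^{2}\right)} = \frac{1}{160 + 3 \left(3 + 9\right)} = \frac{1}{160 + 3 \cdot 12} = \frac{1}{160 + 36} = \frac{1}{196}$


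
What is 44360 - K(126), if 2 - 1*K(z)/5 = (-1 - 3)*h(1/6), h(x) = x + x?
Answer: 133030/3 ≈ 44343.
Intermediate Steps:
h(x) = 2*x
K(z) = 50/3 (K(z) = 10 - 5*(-1 - 3)*2/6 = 10 - (-20)*2*(1/6) = 10 - (-20)/3 = 10 - 5*(-4/3) = 10 + 20/3 = 50/3)
44360 - K(126) = 44360 - 1*50/3 = 44360 - 50/3 = 133030/3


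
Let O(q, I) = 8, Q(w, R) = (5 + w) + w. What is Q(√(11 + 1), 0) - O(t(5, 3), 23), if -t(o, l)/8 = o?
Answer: -3 + 4*√3 ≈ 3.9282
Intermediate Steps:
Q(w, R) = 5 + 2*w
t(o, l) = -8*o
Q(√(11 + 1), 0) - O(t(5, 3), 23) = (5 + 2*√(11 + 1)) - 1*8 = (5 + 2*√12) - 8 = (5 + 2*(2*√3)) - 8 = (5 + 4*√3) - 8 = -3 + 4*√3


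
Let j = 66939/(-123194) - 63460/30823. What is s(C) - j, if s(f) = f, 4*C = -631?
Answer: -1178257028787/7594417324 ≈ -155.15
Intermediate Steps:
C = -631/4 (C = (¼)*(-631) = -631/4 ≈ -157.75)
j = -9881152037/3797208662 (j = 66939*(-1/123194) - 63460*1/30823 = -66939/123194 - 63460/30823 = -9881152037/3797208662 ≈ -2.6022)
s(C) - j = -631/4 - 1*(-9881152037/3797208662) = -631/4 + 9881152037/3797208662 = -1178257028787/7594417324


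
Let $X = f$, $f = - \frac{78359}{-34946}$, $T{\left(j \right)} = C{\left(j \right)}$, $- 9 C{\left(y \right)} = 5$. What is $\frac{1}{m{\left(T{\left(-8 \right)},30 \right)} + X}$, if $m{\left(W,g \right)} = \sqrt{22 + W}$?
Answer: $- \frac{24645002526}{180434826859} + \frac{3663668748 \sqrt{193}}{180434826859} \approx 0.14549$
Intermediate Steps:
$C{\left(y \right)} = - \frac{5}{9}$ ($C{\left(y \right)} = \left(- \frac{1}{9}\right) 5 = - \frac{5}{9}$)
$T{\left(j \right)} = - \frac{5}{9}$
$f = \frac{78359}{34946}$ ($f = \left(-78359\right) \left(- \frac{1}{34946}\right) = \frac{78359}{34946} \approx 2.2423$)
$X = \frac{78359}{34946} \approx 2.2423$
$\frac{1}{m{\left(T{\left(-8 \right)},30 \right)} + X} = \frac{1}{\sqrt{22 - \frac{5}{9}} + \frac{78359}{34946}} = \frac{1}{\sqrt{\frac{193}{9}} + \frac{78359}{34946}} = \frac{1}{\frac{\sqrt{193}}{3} + \frac{78359}{34946}} = \frac{1}{\frac{78359}{34946} + \frac{\sqrt{193}}{3}}$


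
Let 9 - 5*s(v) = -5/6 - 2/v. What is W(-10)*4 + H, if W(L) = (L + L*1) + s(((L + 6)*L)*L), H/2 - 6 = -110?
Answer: -210103/750 ≈ -280.14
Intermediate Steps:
H = -208 (H = 12 + 2*(-110) = 12 - 220 = -208)
s(v) = 59/30 + 2/(5*v) (s(v) = 9/5 - (-5/6 - 2/v)/5 = 9/5 - (-5*⅙ - 2/v)/5 = 9/5 - (-⅚ - 2/v)/5 = 9/5 + (⅙ + 2/(5*v)) = 59/30 + 2/(5*v))
W(L) = 2*L + (12 + 59*L²*(6 + L))/(30*L²*(6 + L)) (W(L) = (L + L*1) + (12 + 59*(((L + 6)*L)*L))/(30*((((L + 6)*L)*L))) = (L + L) + (12 + 59*(((6 + L)*L)*L))/(30*((((6 + L)*L)*L))) = 2*L + (12 + 59*((L*(6 + L))*L))/(30*(((L*(6 + L))*L))) = 2*L + (12 + 59*(L²*(6 + L)))/(30*((L²*(6 + L)))) = 2*L + (1/(L²*(6 + L)))*(12 + 59*L²*(6 + L))/30 = 2*L + (12 + 59*L²*(6 + L))/(30*L²*(6 + L)))
W(-10)*4 + H = ((1/30)*(12 + 60*(-10)⁴ + 354*(-10)² + 419*(-10)³)/((-10)²*(6 - 10)))*4 - 208 = ((1/30)*(1/100)*(12 + 60*10000 + 354*100 + 419*(-1000))/(-4))*4 - 208 = ((1/30)*(1/100)*(-¼)*(12 + 600000 + 35400 - 419000))*4 - 208 = ((1/30)*(1/100)*(-¼)*216412)*4 - 208 = -54103/3000*4 - 208 = -54103/750 - 208 = -210103/750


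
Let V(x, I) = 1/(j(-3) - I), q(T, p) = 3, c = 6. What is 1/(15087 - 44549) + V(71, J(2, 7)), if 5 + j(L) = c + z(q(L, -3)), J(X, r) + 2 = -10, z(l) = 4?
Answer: 29445/500854 ≈ 0.058790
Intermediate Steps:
J(X, r) = -12 (J(X, r) = -2 - 10 = -12)
j(L) = 5 (j(L) = -5 + (6 + 4) = -5 + 10 = 5)
V(x, I) = 1/(5 - I)
1/(15087 - 44549) + V(71, J(2, 7)) = 1/(15087 - 44549) - 1/(-5 - 12) = 1/(-29462) - 1/(-17) = -1/29462 - 1*(-1/17) = -1/29462 + 1/17 = 29445/500854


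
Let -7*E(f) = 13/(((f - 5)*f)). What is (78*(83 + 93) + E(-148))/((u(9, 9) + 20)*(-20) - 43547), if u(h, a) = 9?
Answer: -2175997811/6994482516 ≈ -0.31110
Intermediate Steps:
E(f) = -13/(7*f*(-5 + f)) (E(f) = -13/(7*((f - 5)*f)) = -13/(7*((-5 + f)*f)) = -13/(7*(f*(-5 + f))) = -13*1/(f*(-5 + f))/7 = -13/(7*f*(-5 + f)))
(78*(83 + 93) + E(-148))/((u(9, 9) + 20)*(-20) - 43547) = (78*(83 + 93) - 13/7/(-148*(-5 - 148)))/((9 + 20)*(-20) - 43547) = (78*176 - 13/7*(-1/148)/(-153))/(29*(-20) - 43547) = (13728 - 13/7*(-1/148)*(-1/153))/(-580 - 43547) = (13728 - 13/158508)/(-44127) = (2175997811/158508)*(-1/44127) = -2175997811/6994482516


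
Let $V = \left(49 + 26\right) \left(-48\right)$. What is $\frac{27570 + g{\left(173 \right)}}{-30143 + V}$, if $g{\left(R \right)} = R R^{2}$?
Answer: $- \frac{5205287}{33743} \approx -154.26$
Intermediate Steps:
$V = -3600$ ($V = 75 \left(-48\right) = -3600$)
$g{\left(R \right)} = R^{3}$
$\frac{27570 + g{\left(173 \right)}}{-30143 + V} = \frac{27570 + 173^{3}}{-30143 - 3600} = \frac{27570 + 5177717}{-33743} = 5205287 \left(- \frac{1}{33743}\right) = - \frac{5205287}{33743}$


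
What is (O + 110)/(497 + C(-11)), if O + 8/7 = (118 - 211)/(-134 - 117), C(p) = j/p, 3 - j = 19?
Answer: 2111043/9633631 ≈ 0.21913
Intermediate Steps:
j = -16 (j = 3 - 1*19 = 3 - 19 = -16)
C(p) = -16/p
O = -1357/1757 (O = -8/7 + (118 - 211)/(-134 - 117) = -8/7 - 93/(-251) = -8/7 - 93*(-1/251) = -8/7 + 93/251 = -1357/1757 ≈ -0.77234)
(O + 110)/(497 + C(-11)) = (-1357/1757 + 110)/(497 - 16/(-11)) = 191913/(1757*(497 - 16*(-1/11))) = 191913/(1757*(497 + 16/11)) = 191913/(1757*(5483/11)) = (191913/1757)*(11/5483) = 2111043/9633631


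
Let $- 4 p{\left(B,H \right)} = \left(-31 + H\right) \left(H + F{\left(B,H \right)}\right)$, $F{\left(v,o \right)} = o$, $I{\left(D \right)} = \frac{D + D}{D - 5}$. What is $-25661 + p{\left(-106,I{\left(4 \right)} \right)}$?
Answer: $-25817$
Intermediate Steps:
$I{\left(D \right)} = \frac{2 D}{-5 + D}$
$p{\left(B,H \right)} = - \frac{H \left(-31 + H\right)}{2}$ ($p{\left(B,H \right)} = - \frac{\left(-31 + H\right) \left(H + H\right)}{4} = - \frac{\left(-31 + H\right) 2 H}{4} = - \frac{2 H \left(-31 + H\right)}{4} = - \frac{H \left(-31 + H\right)}{2}$)
$-25661 + p{\left(-106,I{\left(4 \right)} \right)} = -25661 + \frac{2 \cdot 4 \frac{1}{-5 + 4} \left(31 - 2 \cdot 4 \frac{1}{-5 + 4}\right)}{2} = -25661 + \frac{2 \cdot 4 \frac{1}{-1} \left(31 - 2 \cdot 4 \frac{1}{-1}\right)}{2} = -25661 + \frac{2 \cdot 4 \left(-1\right) \left(31 - 2 \cdot 4 \left(-1\right)\right)}{2} = -25661 + \frac{1}{2} \left(-8\right) \left(31 - -8\right) = -25661 + \frac{1}{2} \left(-8\right) \left(31 + 8\right) = -25661 + \frac{1}{2} \left(-8\right) 39 = -25661 - 156 = -25817$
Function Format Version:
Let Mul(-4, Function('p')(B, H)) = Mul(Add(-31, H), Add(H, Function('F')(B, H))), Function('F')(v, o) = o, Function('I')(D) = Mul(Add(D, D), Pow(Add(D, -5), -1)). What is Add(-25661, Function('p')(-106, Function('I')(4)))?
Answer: -25817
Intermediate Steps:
Function('I')(D) = Mul(2, D, Pow(Add(-5, D), -1)) (Function('I')(D) = Mul(Mul(2, D), Pow(Add(-5, D), -1)) = Mul(2, D, Pow(Add(-5, D), -1)))
Function('p')(B, H) = Mul(Rational(-1, 2), H, Add(-31, H)) (Function('p')(B, H) = Mul(Rational(-1, 4), Mul(Add(-31, H), Add(H, H))) = Mul(Rational(-1, 4), Mul(Add(-31, H), Mul(2, H))) = Mul(Rational(-1, 4), Mul(2, H, Add(-31, H))) = Mul(Rational(-1, 2), H, Add(-31, H)))
Add(-25661, Function('p')(-106, Function('I')(4))) = Add(-25661, Mul(Rational(1, 2), Mul(2, 4, Pow(Add(-5, 4), -1)), Add(31, Mul(-1, Mul(2, 4, Pow(Add(-5, 4), -1)))))) = Add(-25661, Mul(Rational(1, 2), Mul(2, 4, Pow(-1, -1)), Add(31, Mul(-1, Mul(2, 4, Pow(-1, -1)))))) = Add(-25661, Mul(Rational(1, 2), Mul(2, 4, -1), Add(31, Mul(-1, Mul(2, 4, -1))))) = Add(-25661, Mul(Rational(1, 2), -8, Add(31, Mul(-1, -8)))) = Add(-25661, Mul(Rational(1, 2), -8, Add(31, 8))) = Add(-25661, Mul(Rational(1, 2), -8, 39)) = Add(-25661, -156) = -25817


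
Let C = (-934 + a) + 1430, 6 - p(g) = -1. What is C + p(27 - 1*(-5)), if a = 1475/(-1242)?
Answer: 623251/1242 ≈ 501.81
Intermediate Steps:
a = -1475/1242 (a = 1475*(-1/1242) = -1475/1242 ≈ -1.1876)
p(g) = 7 (p(g) = 6 - 1*(-1) = 6 + 1 = 7)
C = 614557/1242 (C = (-934 - 1475/1242) + 1430 = -1161503/1242 + 1430 = 614557/1242 ≈ 494.81)
C + p(27 - 1*(-5)) = 614557/1242 + 7 = 623251/1242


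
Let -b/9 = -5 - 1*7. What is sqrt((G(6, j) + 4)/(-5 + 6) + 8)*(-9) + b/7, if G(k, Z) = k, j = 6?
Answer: 108/7 - 27*sqrt(2) ≈ -22.755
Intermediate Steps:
b = 108 (b = -9*(-5 - 1*7) = -9*(-5 - 7) = -9*(-12) = 108)
sqrt((G(6, j) + 4)/(-5 + 6) + 8)*(-9) + b/7 = sqrt((6 + 4)/(-5 + 6) + 8)*(-9) + 108/7 = sqrt(10/1 + 8)*(-9) + 108*(1/7) = sqrt(10*1 + 8)*(-9) + 108/7 = sqrt(10 + 8)*(-9) + 108/7 = sqrt(18)*(-9) + 108/7 = (3*sqrt(2))*(-9) + 108/7 = -27*sqrt(2) + 108/7 = 108/7 - 27*sqrt(2)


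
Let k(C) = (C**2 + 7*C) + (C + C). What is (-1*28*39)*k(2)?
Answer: -24024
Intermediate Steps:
k(C) = C**2 + 9*C (k(C) = (C**2 + 7*C) + 2*C = C**2 + 9*C)
(-1*28*39)*k(2) = (-1*28*39)*(2*(9 + 2)) = (-28*39)*(2*11) = -1092*22 = -24024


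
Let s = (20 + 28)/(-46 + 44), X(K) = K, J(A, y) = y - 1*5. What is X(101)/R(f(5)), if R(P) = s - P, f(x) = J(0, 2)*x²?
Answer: 101/51 ≈ 1.9804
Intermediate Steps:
J(A, y) = -5 + y (J(A, y) = y - 5 = -5 + y)
f(x) = -3*x² (f(x) = (-5 + 2)*x² = -3*x²)
s = -24 (s = 48/(-2) = 48*(-½) = -24)
R(P) = -24 - P
X(101)/R(f(5)) = 101/(-24 - (-3)*5²) = 101/(-24 - (-3)*25) = 101/(-24 - 1*(-75)) = 101/(-24 + 75) = 101/51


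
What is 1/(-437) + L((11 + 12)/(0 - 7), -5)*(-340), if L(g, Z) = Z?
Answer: 742899/437 ≈ 1700.0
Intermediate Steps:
1/(-437) + L((11 + 12)/(0 - 7), -5)*(-340) = 1/(-437) - 5*(-340) = -1/437 + 1700 = 742899/437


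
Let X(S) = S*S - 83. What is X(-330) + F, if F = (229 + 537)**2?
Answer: 695573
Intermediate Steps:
X(S) = -83 + S**2 (X(S) = S**2 - 83 = -83 + S**2)
F = 586756 (F = 766**2 = 586756)
X(-330) + F = (-83 + (-330)**2) + 586756 = (-83 + 108900) + 586756 = 108817 + 586756 = 695573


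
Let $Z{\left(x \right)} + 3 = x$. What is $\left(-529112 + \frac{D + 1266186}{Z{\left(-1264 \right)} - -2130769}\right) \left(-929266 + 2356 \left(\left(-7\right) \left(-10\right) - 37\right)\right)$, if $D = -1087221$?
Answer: $\frac{159907258250489527}{354917} \approx 4.5055 \cdot 10^{11}$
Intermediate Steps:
$Z{\left(x \right)} = -3 + x$
$\left(-529112 + \frac{D + 1266186}{Z{\left(-1264 \right)} - -2130769}\right) \left(-929266 + 2356 \left(\left(-7\right) \left(-10\right) - 37\right)\right) = \left(-529112 + \frac{-1087221 + 1266186}{\left(-3 - 1264\right) - -2130769}\right) \left(-929266 + 2356 \left(\left(-7\right) \left(-10\right) - 37\right)\right) = \left(-529112 + \frac{178965}{-1267 + 2130769}\right) \left(-929266 + 2356 \left(70 - 37\right)\right) = \left(-529112 + \frac{178965}{2129502}\right) \left(-929266 + 2356 \cdot 33\right) = \left(-529112 + 178965 \cdot \frac{1}{2129502}\right) \left(-929266 + 77748\right) = \left(-529112 + \frac{59655}{709834}\right) \left(-851518\right) = \left(- \frac{375581627753}{709834}\right) \left(-851518\right) = \frac{159907258250489527}{354917}$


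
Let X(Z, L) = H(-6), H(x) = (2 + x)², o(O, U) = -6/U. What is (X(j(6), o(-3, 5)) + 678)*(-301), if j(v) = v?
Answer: -208894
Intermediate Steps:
X(Z, L) = 16 (X(Z, L) = (2 - 6)² = (-4)² = 16)
(X(j(6), o(-3, 5)) + 678)*(-301) = (16 + 678)*(-301) = 694*(-301) = -208894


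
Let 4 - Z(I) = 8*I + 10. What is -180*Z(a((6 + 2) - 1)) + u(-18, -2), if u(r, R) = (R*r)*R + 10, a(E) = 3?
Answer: 5338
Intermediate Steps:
Z(I) = -6 - 8*I (Z(I) = 4 - (8*I + 10) = 4 - (10 + 8*I) = 4 + (-10 - 8*I) = -6 - 8*I)
u(r, R) = 10 + r*R² (u(r, R) = r*R² + 10 = 10 + r*R²)
-180*Z(a((6 + 2) - 1)) + u(-18, -2) = -180*(-6 - 8*3) + (10 - 18*(-2)²) = -180*(-6 - 24) + (10 - 18*4) = -180*(-30) + (10 - 72) = 5400 - 62 = 5338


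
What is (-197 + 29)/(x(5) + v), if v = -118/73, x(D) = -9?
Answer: 12264/775 ≈ 15.825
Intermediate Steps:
v = -118/73 (v = -118*1/73 = -118/73 ≈ -1.6164)
(-197 + 29)/(x(5) + v) = (-197 + 29)/(-9 - 118/73) = -168/(-775/73) = -168*(-73/775) = 12264/775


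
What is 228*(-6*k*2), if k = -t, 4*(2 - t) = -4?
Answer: 8208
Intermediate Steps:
t = 3 (t = 2 - 1/4*(-4) = 2 + 1 = 3)
k = -3 (k = -1*3 = -3)
228*(-6*k*2) = 228*(-6*(-3)*2) = 228*(18*2) = 228*36 = 8208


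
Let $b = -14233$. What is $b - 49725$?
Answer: $-63958$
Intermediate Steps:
$b - 49725 = -14233 - 49725 = -63958$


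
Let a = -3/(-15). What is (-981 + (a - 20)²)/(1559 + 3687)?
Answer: -7362/65575 ≈ -0.11227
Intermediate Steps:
a = ⅕ (a = -3*(-1/15) = ⅕ ≈ 0.20000)
(-981 + (a - 20)²)/(1559 + 3687) = (-981 + (⅕ - 20)²)/(1559 + 3687) = (-981 + (-99/5)²)/5246 = (-981 + 9801/25)*(1/5246) = -14724/25*1/5246 = -7362/65575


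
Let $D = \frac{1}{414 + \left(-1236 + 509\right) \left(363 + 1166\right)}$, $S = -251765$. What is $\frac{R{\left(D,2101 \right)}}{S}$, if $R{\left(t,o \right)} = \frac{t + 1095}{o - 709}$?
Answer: $- \frac{608365027}{194708410446360} \approx -3.1245 \cdot 10^{-6}$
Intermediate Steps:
$D = - \frac{1}{1111169}$ ($D = \frac{1}{414 - 1111583} = \frac{1}{-1111169} = - \frac{1}{1111169} \approx -8.9995 \cdot 10^{-7}$)
$R{\left(t,o \right)} = \frac{1095 + t}{-709 + o}$
$\frac{R{\left(D,2101 \right)}}{S} = \frac{\frac{1}{-709 + 2101} \left(1095 - \frac{1}{1111169}\right)}{-251765} = \frac{1}{1392} \cdot \frac{1216730054}{1111169} \left(- \frac{1}{251765}\right) = \frac{608365027}{773373624} \left(- \frac{1}{251765}\right) = - \frac{608365027}{194708410446360}$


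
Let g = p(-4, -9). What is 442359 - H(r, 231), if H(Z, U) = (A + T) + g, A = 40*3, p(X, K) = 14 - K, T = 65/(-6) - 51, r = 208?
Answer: 2653667/6 ≈ 4.4228e+5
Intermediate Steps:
T = -371/6 (T = 65*(-1/6) - 51 = -65/6 - 51 = -371/6 ≈ -61.833)
g = 23 (g = 14 - 1*(-9) = 14 + 9 = 23)
A = 120
H(Z, U) = 487/6 (H(Z, U) = (120 - 371/6) + 23 = 349/6 + 23 = 487/6)
442359 - H(r, 231) = 442359 - 1*487/6 = 442359 - 487/6 = 2653667/6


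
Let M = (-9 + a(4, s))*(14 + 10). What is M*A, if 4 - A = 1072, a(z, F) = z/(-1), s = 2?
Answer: 333216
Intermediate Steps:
a(z, F) = -z (a(z, F) = z*(-1) = -z)
A = -1068 (A = 4 - 1*1072 = 4 - 1072 = -1068)
M = -312 (M = (-9 - 1*4)*(14 + 10) = (-9 - 4)*24 = -13*24 = -312)
M*A = -312*(-1068) = 333216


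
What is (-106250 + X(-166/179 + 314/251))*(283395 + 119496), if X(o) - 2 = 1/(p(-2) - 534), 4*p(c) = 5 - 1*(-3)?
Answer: -22772985501867/532 ≈ -4.2806e+10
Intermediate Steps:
p(c) = 2 (p(c) = (5 - 1*(-3))/4 = (5 + 3)/4 = (¼)*8 = 2)
X(o) = 1063/532 (X(o) = 2 + 1/(2 - 534) = 2 + 1/(-532) = 2 - 1/532 = 1063/532)
(-106250 + X(-166/179 + 314/251))*(283395 + 119496) = (-106250 + 1063/532)*(283395 + 119496) = -56523937/532*402891 = -22772985501867/532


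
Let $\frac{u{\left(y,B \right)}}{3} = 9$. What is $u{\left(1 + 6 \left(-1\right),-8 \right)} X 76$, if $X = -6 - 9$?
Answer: $-30780$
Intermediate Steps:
$X = -15$
$u{\left(y,B \right)} = 27$ ($u{\left(y,B \right)} = 3 \cdot 9 = 27$)
$u{\left(1 + 6 \left(-1\right),-8 \right)} X 76 = 27 \left(-15\right) 76 = \left(-405\right) 76 = -30780$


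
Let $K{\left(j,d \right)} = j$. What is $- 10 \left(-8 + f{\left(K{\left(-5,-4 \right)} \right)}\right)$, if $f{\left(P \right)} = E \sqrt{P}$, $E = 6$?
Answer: $80 - 60 i \sqrt{5} \approx 80.0 - 134.16 i$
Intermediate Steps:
$f{\left(P \right)} = 6 \sqrt{P}$
$- 10 \left(-8 + f{\left(K{\left(-5,-4 \right)} \right)}\right) = - 10 \left(-8 + 6 \sqrt{-5}\right) = - 10 \left(-8 + 6 i \sqrt{5}\right) = 80 - 60 i \sqrt{5}$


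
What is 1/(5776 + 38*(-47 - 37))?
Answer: 1/2584 ≈ 0.00038700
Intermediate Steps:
1/(5776 + 38*(-47 - 37)) = 1/(5776 + 38*(-84)) = 1/(5776 - 3192) = 1/2584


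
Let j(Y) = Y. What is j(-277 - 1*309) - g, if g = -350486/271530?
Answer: -79383047/135765 ≈ -584.71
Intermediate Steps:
g = -175243/135765 (g = -350486*1/271530 = -175243/135765 ≈ -1.2908)
j(-277 - 1*309) - g = (-277 - 1*309) - 1*(-175243/135765) = (-277 - 309) + 175243/135765 = -586 + 175243/135765 = -79383047/135765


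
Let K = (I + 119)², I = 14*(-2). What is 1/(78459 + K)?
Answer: 1/86740 ≈ 1.1529e-5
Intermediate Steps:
I = -28
K = 8281 (K = (-28 + 119)² = 91² = 8281)
1/(78459 + K) = 1/(78459 + 8281) = 1/86740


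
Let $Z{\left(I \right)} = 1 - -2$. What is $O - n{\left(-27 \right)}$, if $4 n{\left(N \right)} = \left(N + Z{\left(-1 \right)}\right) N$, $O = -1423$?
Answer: $-1585$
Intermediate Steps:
$Z{\left(I \right)} = 3$ ($Z{\left(I \right)} = 1 + 2 = 3$)
$n{\left(N \right)} = \frac{N \left(3 + N\right)}{4}$ ($n{\left(N \right)} = \frac{\left(N + 3\right) N}{4} = \frac{\left(3 + N\right) N}{4} = \frac{N \left(3 + N\right)}{4}$)
$O - n{\left(-27 \right)} = -1423 - \frac{1}{4} \left(-27\right) \left(3 - 27\right) = -1423 - \frac{1}{4} \left(-27\right) \left(-24\right) = -1423 - 162 = -1585$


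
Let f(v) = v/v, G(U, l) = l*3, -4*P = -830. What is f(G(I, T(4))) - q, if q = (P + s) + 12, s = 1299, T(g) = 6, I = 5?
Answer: -3035/2 ≈ -1517.5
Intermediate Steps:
P = 415/2 (P = -¼*(-830) = 415/2 ≈ 207.50)
G(U, l) = 3*l
f(v) = 1
q = 3037/2 (q = (415/2 + 1299) + 12 = 3013/2 + 12 = 3037/2 ≈ 1518.5)
f(G(I, T(4))) - q = 1 - 1*3037/2 = 1 - 3037/2 = -3035/2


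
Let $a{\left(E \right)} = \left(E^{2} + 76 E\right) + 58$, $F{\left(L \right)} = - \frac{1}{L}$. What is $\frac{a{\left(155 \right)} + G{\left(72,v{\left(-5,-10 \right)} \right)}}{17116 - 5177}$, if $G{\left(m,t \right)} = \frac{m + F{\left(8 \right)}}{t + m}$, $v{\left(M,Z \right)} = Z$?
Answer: $\frac{17788623}{5921744} \approx 3.0039$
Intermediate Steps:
$G{\left(m,t \right)} = \frac{- \frac{1}{8} + m}{m + t}$ ($G{\left(m,t \right)} = \frac{m - \frac{1}{8}}{t + m} = \frac{m - \frac{1}{8}}{m + t} = \frac{- \frac{1}{8} + m}{m + t}$)
$a{\left(E \right)} = 58 + E^{2} + 76 E$
$\frac{a{\left(155 \right)} + G{\left(72,v{\left(-5,-10 \right)} \right)}}{17116 - 5177} = \frac{\left(58 + 155^{2} + 76 \cdot 155\right) + \frac{- \frac{1}{8} + 72}{72 - 10}}{17116 - 5177} = \frac{\left(58 + 24025 + 11780\right) + \frac{1}{62} \cdot \frac{575}{8}}{11939} = \left(35863 + \frac{1}{62} \cdot \frac{575}{8}\right) \frac{1}{11939} = \left(35863 + \frac{575}{496}\right) \frac{1}{11939} = \frac{17788623}{496} \cdot \frac{1}{11939} = \frac{17788623}{5921744}$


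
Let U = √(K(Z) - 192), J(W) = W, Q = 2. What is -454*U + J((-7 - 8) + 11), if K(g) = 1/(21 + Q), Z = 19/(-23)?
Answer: -4 - 454*I*√101545/23 ≈ -4.0 - 6290.1*I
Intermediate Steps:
Z = -19/23 (Z = 19*(-1/23) = -19/23 ≈ -0.82609)
K(g) = 1/23 (K(g) = 1/(21 + 2) = 1/23)
U = I*√101545/23 (U = √(1/23 - 192) = √(-4415/23) = I*√101545/23 ≈ 13.855*I)
-454*U + J((-7 - 8) + 11) = -454*I*√101545/23 + ((-7 - 8) + 11) = -454*I*√101545/23 + (-15 + 11) = -454*I*√101545/23 - 4 = -4 - 454*I*√101545/23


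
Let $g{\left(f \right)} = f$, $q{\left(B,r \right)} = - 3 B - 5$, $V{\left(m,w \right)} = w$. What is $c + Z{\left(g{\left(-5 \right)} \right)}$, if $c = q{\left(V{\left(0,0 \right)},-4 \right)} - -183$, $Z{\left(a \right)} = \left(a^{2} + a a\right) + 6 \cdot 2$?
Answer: $240$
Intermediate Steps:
$q{\left(B,r \right)} = -5 - 3 B$
$Z{\left(a \right)} = 12 + 2 a^{2}$ ($Z{\left(a \right)} = \left(a^{2} + a^{2}\right) + 12 = 2 a^{2} + 12 = 12 + 2 a^{2}$)
$c = 178$ ($c = \left(-5 - 0\right) - -183 = \left(-5 + 0\right) + 183 = -5 + 183 = 178$)
$c + Z{\left(g{\left(-5 \right)} \right)} = 178 + \left(12 + 2 \left(-5\right)^{2}\right) = 178 + \left(12 + 2 \cdot 25\right) = 178 + \left(12 + 50\right) = 178 + 62 = 240$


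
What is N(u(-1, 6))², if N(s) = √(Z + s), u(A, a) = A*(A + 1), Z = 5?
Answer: 5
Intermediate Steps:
u(A, a) = A*(1 + A)
N(s) = √(5 + s)
N(u(-1, 6))² = (√(5 - (1 - 1)))² = (√(5 - 1*0))² = (√(5 + 0))² = (√5)² = 5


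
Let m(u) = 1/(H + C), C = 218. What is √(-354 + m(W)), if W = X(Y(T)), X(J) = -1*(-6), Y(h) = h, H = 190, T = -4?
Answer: I*√14731962/204 ≈ 18.815*I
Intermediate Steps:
X(J) = 6
W = 6
m(u) = 1/408 (m(u) = 1/(190 + 218) = 1/408)
√(-354 + m(W)) = √(-354 + 1/408) = √(-144431/408) = I*√14731962/204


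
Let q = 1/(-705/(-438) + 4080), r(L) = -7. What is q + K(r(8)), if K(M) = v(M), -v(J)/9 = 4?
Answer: -21452794/595915 ≈ -36.000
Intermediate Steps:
v(J) = -36 (v(J) = -9*4 = -36)
K(M) = -36
q = 146/595915 (q = 1/(-705*(-1/438) + 4080) = 1/(235/146 + 4080) = 1/(595915/146) = 146/595915 ≈ 0.00024500)
q + K(r(8)) = 146/595915 - 36 = -21452794/595915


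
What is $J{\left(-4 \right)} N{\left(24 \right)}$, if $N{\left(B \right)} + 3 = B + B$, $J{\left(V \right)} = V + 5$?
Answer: $45$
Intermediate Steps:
$J{\left(V \right)} = 5 + V$
$N{\left(B \right)} = -3 + 2 B$ ($N{\left(B \right)} = -3 + \left(B + B\right) = -3 + 2 B$)
$J{\left(-4 \right)} N{\left(24 \right)} = \left(5 - 4\right) \left(-3 + 2 \cdot 24\right) = 1 \left(-3 + 48\right) = 1 \cdot 45 = 45$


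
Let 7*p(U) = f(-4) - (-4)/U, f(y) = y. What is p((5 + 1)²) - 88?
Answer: -797/9 ≈ -88.556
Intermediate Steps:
p(U) = -4/7 + 4/(7*U) (p(U) = (-4 - (-4)/U)/7 = (-4 + 4/U)/7 = -4/7 + 4/(7*U))
p((5 + 1)²) - 88 = 4*(1 - (5 + 1)²)/(7*((5 + 1)²)) - 88 = 4*(1 - 1*6²)/(7*(6²)) - 88 = (4/7)*(1 - 1*36)/36 - 88 = (4/7)*(1/36)*(1 - 36) - 88 = (4/7)*(1/36)*(-35) - 88 = -5/9 - 88 = -797/9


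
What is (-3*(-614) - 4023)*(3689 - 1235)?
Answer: -5352174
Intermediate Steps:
(-3*(-614) - 4023)*(3689 - 1235) = (1842 - 4023)*2454 = -2181*2454 = -5352174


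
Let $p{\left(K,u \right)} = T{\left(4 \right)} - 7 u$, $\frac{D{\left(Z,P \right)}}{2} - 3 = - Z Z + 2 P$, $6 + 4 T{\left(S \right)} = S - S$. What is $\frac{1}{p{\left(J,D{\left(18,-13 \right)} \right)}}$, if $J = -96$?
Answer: $\frac{2}{9713} \approx 0.00020591$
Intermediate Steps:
$T{\left(S \right)} = - \frac{3}{2}$ ($T{\left(S \right)} = - \frac{3}{2} + \frac{S - S}{4} = - \frac{3}{2} + \frac{1}{4} \cdot 0 = - \frac{3}{2} + 0 = - \frac{3}{2}$)
$D{\left(Z,P \right)} = 6 - 2 Z^{2} + 4 P$ ($D{\left(Z,P \right)} = 6 + 2 \left(- Z Z + 2 P\right) = 6 + 2 \left(- Z^{2} + 2 P\right) = 6 + \left(- 2 Z^{2} + 4 P\right) = 6 - 2 Z^{2} + 4 P$)
$p{\left(K,u \right)} = - \frac{3}{2} - 7 u$
$\frac{1}{p{\left(J,D{\left(18,-13 \right)} \right)}} = \frac{1}{- \frac{3}{2} - 7 \left(6 - 2 \cdot 18^{2} + 4 \left(-13\right)\right)} = \frac{1}{- \frac{3}{2} - 7 \left(6 - 648 - 52\right)} = \frac{1}{- \frac{3}{2} - -4858} = \frac{1}{- \frac{3}{2} + 4858} = \frac{1}{\frac{9713}{2}} = \frac{2}{9713}$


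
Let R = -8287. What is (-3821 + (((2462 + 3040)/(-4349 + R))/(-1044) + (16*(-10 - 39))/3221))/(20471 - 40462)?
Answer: 27061648257743/141574197809304 ≈ 0.19115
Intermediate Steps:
(-3821 + (((2462 + 3040)/(-4349 + R))/(-1044) + (16*(-10 - 39))/3221))/(20471 - 40462) = (-3821 + (((2462 + 3040)/(-4349 - 8287))/(-1044) + (16*(-10 - 39))/3221))/(20471 - 40462) = (-3821 + ((5502/(-12636))*(-1/1044) + (16*(-49))*(1/3221)))/(-19991) = (-3821 + ((5502*(-1/12636))*(-1/1044) - 784*1/3221))*(-1/19991) = (-3821 + (-917/2106*(-1/1044) - 784/3221))*(-1/19991) = (-3821 + (917/2198664 - 784/3221))*(-1/19991) = (-3821 - 1720798919/7081896744)*(-1/19991) = -27061648257743/7081896744*(-1/19991) = 27061648257743/141574197809304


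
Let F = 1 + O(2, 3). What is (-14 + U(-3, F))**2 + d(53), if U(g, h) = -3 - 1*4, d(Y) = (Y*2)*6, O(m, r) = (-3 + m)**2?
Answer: 1077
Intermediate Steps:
F = 2 (F = 1 + (-3 + 2)**2 = 1 + (-1)**2 = 1 + 1 = 2)
d(Y) = 12*Y (d(Y) = (2*Y)*6 = 12*Y)
U(g, h) = -7 (U(g, h) = -3 - 4 = -7)
(-14 + U(-3, F))**2 + d(53) = (-14 - 7)**2 + 12*53 = (-21)**2 + 636 = 441 + 636 = 1077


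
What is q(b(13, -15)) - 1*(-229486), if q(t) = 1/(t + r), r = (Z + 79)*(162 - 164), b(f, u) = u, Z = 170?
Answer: 117726317/513 ≈ 2.2949e+5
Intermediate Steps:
r = -498 (r = (170 + 79)*(162 - 164) = 249*(-2) = -498)
q(t) = 1/(-498 + t) (q(t) = 1/(t - 498) = 1/(-498 + t))
q(b(13, -15)) - 1*(-229486) = 1/(-498 - 15) - 1*(-229486) = 1/(-513) + 229486 = -1/513 + 229486 = 117726317/513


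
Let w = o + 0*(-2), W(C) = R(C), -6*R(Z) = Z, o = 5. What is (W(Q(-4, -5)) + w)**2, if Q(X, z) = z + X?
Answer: 169/4 ≈ 42.250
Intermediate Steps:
Q(X, z) = X + z
R(Z) = -Z/6
W(C) = -C/6
w = 5 (w = 5 + 0*(-2) = 5 + 0 = 5)
(W(Q(-4, -5)) + w)**2 = (-(-4 - 5)/6 + 5)**2 = (-1/6*(-9) + 5)**2 = (3/2 + 5)**2 = (13/2)**2 = 169/4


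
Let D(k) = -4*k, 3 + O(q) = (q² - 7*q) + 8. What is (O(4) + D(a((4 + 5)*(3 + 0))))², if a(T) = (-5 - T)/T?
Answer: 3721/729 ≈ 5.1043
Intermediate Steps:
O(q) = 5 + q² - 7*q (O(q) = -3 + ((q² - 7*q) + 8) = -3 + (8 + q² - 7*q) = 5 + q² - 7*q)
a(T) = (-5 - T)/T
(O(4) + D(a((4 + 5)*(3 + 0))))² = ((5 + 4² - 7*4) - 4*(-5 - (4 + 5)*(3 + 0))/((4 + 5)*(3 + 0)))² = ((5 + 16 - 28) - 4*(-5 - 9*3)/(9*3))² = (-7 - 4*(-5 - 1*27)/27)² = (-7 - 4*(-5 - 27)/27)² = (-7 - 4*(-32)/27)² = (-7 - 4*(-32/27))² = (-7 + 128/27)² = (-61/27)² = 3721/729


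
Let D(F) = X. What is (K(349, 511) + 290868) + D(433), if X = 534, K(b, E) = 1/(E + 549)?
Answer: 308886121/1060 ≈ 2.9140e+5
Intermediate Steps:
K(b, E) = 1/(549 + E)
D(F) = 534
(K(349, 511) + 290868) + D(433) = (1/(549 + 511) + 290868) + 534 = (1/1060 + 290868) + 534 = 308320081/1060 + 534 = 308886121/1060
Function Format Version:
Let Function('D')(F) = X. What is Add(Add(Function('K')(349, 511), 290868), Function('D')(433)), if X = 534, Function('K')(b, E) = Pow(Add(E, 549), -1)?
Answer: Rational(308886121, 1060) ≈ 2.9140e+5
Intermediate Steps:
Function('K')(b, E) = Pow(Add(549, E), -1)
Function('D')(F) = 534
Add(Add(Function('K')(349, 511), 290868), Function('D')(433)) = Add(Add(Pow(Add(549, 511), -1), 290868), 534) = Add(Add(Pow(1060, -1), 290868), 534) = Add(Add(Rational(1, 1060), 290868), 534) = Add(Rational(308320081, 1060), 534) = Rational(308886121, 1060)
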